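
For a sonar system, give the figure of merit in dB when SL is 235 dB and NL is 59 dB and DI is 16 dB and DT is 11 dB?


181 dB


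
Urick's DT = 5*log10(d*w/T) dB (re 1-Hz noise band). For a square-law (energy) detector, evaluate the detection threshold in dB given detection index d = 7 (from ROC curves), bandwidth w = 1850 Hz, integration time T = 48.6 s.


12.13 dB


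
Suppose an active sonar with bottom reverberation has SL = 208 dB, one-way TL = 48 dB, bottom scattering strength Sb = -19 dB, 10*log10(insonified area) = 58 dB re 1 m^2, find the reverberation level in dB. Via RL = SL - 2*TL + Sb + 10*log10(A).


RL = SL - 2*TL + Sb + 10*log10(A) = 208 - 2*48 + (-19) + 58 = 151

151 dB


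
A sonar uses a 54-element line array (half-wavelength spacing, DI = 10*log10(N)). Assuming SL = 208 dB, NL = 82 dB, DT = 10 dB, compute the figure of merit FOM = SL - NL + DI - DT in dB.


133.32 dB


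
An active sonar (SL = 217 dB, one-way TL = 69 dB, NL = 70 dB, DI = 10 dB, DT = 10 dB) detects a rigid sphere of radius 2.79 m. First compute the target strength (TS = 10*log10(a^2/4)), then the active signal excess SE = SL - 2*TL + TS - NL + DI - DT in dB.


Step 1: TS = 10*log10(2.79^2/4) = 2.89 dB
Step 2: SE = SL - 2*TL + TS - NL + DI - DT = 217 - 2*69 + (2.89) - 70 + 10 - 10 = 11.89

11.89 dB


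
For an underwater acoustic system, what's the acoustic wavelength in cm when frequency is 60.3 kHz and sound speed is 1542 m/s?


lambda = c/f = 1542 / 60300 = 0.0256 m = 2.56 cm

2.56 cm


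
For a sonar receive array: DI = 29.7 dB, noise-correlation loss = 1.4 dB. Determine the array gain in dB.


AG = DI - L_corr = 29.7 - 1.4 = 28.3

28.3 dB


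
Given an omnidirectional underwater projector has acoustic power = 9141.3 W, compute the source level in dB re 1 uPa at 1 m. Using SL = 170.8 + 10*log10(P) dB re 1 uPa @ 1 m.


210.41 dB


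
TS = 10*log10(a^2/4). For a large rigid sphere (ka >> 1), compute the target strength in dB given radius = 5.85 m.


9.32 dB


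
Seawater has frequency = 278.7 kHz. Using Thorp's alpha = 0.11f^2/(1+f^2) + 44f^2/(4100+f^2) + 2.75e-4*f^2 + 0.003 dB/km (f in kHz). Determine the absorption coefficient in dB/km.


f^2 = 77673.69
alpha = 0.11*77673.69/(1+77673.69) + 44*77673.69/(4100+77673.69) + 2.75e-4*77673.69 + 0.003 = 63.267

63.267 dB/km


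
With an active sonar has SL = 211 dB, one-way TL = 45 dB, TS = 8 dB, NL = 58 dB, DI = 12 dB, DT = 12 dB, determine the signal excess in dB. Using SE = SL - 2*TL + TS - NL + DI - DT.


71 dB


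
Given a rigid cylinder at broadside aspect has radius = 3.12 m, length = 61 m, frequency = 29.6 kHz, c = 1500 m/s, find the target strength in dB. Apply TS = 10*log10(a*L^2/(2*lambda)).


lambda = 1500/29600 = 0.05068 m
TS = 10*log10(3.12*61^2/(2*0.05068)) = 50.59

50.59 dB


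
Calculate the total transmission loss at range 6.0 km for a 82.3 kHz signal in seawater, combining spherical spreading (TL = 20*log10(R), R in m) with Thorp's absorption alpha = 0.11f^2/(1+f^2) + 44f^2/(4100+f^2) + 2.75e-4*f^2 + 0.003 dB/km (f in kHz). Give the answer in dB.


Step 1 (Thorp): alpha = 0.11*6773.29/(1+6773.29) + 44*6773.29/(4100+6773.29) + 2.75e-4*6773.29 + 0.003 = 29.3845 dB/km
Step 2: TL_spread = 20*log10(6000) = 75.56 dB
Step 3: TL_abs = alpha*R = 29.3845 * 6.0 = 176.31 dB
Step 4: TL_total = 75.56 + 176.31 = 251.87

251.87 dB


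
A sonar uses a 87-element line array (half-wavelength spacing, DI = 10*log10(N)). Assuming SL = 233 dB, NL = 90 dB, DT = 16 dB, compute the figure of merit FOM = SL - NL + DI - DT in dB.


Step 1: DI = 10*log10(87) = 19.4 dB
Step 2: FOM = SL - NL + DI - DT = 233 - 90 + 19.4 - 16 = 146.4

146.4 dB


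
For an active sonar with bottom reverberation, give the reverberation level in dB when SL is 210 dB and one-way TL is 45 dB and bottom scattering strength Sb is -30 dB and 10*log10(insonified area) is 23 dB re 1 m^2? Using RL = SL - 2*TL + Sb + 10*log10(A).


113 dB


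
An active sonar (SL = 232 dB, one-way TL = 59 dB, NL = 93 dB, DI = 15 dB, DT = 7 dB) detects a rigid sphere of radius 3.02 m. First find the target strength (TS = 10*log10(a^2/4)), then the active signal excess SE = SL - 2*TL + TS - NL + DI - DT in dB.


Step 1: TS = 10*log10(3.02^2/4) = 3.58 dB
Step 2: SE = SL - 2*TL + TS - NL + DI - DT = 232 - 2*59 + (3.58) - 93 + 15 - 7 = 32.58

32.58 dB


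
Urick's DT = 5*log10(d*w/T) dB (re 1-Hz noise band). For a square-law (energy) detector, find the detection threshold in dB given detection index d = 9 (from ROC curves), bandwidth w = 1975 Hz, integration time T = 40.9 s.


13.19 dB


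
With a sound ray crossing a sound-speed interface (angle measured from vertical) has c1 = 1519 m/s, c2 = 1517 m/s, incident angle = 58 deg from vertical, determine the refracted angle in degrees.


sin(theta2) = (c2/c1)*sin(theta1) = (1517/1519)*sin(58 deg) = 0.84693
theta2 = arcsin(0.84693) = 57.88

57.88 deg


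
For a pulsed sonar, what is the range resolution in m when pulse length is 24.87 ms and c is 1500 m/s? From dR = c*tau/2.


dR = c*tau/2 = 1500 * 24.87e-3 / 2 = 18.6525

18.6525 m


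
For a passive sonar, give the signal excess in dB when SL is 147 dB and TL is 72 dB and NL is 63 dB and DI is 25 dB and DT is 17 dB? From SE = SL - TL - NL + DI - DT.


SE = SL - TL - NL + DI - DT = 147 - 72 - 63 + 25 - 17 = 20

20 dB


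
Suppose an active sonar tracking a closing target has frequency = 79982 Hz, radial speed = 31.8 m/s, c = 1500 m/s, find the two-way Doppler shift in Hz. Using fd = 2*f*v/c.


fd = 2*f*v/c = 2 * 79982 * 31.8 / 1500 = 3391.24

3391.24 Hz


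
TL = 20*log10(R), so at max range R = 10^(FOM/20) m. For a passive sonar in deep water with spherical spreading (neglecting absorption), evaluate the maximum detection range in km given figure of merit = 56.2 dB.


At max range FOM = TL, so 20*log10(R) = 56.2
R = 10^(56.2/20) = 645.65 m = 0.65 km

0.65 km


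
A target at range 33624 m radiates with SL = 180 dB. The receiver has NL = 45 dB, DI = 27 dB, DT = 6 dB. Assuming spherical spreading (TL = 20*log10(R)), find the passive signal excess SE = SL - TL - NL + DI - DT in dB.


65.47 dB


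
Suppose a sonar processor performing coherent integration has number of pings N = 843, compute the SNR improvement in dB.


Gain = 10*log10(843) = 29.26

29.26 dB


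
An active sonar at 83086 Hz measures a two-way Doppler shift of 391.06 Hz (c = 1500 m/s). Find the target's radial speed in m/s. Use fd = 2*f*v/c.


3.53 m/s


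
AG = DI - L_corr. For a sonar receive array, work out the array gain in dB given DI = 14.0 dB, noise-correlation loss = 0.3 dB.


AG = DI - L_corr = 14.0 - 0.3 = 13.7

13.7 dB


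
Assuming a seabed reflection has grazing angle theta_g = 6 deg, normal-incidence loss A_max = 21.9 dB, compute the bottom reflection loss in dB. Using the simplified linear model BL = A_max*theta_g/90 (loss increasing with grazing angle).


BL = A_max * theta_g / 90 = 21.9 * 6 / 90 = 1.46

1.46 dB


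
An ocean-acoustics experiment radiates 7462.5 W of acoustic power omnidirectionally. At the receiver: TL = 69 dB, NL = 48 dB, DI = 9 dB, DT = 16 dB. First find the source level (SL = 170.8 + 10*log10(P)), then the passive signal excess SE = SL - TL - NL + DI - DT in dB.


Step 1: SL = 170.8 + 10*log10(7462.5) = 209.53 dB
Step 2: SE = SL - TL - NL + DI - DT = 209.53 - 69 - 48 + 9 - 16 = 85.53

85.53 dB


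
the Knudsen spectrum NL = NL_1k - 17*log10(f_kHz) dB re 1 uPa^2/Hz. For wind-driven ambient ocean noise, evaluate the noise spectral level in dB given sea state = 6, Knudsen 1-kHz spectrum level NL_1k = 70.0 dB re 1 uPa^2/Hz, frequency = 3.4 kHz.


NL = NL_1k - 17*log10(f_kHz) = 70.0 - 17*log10(3.4) = 70.0 - (9.04) = 60.96

60.96 dB


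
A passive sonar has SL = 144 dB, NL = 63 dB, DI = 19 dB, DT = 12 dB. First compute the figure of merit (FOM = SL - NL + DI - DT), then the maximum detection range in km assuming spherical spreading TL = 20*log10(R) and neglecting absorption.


Step 1: FOM = SL - NL + DI - DT = 144 - 63 + 19 - 12 = 88 dB
Step 2: at max range FOM = TL = 20*log10(R), so R = 10^(88/20) = 25118.86 m = 25.12 km

25.12 km


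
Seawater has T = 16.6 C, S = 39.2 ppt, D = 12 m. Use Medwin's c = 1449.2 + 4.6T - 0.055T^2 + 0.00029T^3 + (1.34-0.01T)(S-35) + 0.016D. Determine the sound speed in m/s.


c = 1449.2 + 4.6*16.6 - 0.055*16.6^2 + 0.00029*16.6^3 + (1.34 - 0.01*16.6)*(39.2 - 35) + 0.016*12 = 1516.85

1516.85 m/s


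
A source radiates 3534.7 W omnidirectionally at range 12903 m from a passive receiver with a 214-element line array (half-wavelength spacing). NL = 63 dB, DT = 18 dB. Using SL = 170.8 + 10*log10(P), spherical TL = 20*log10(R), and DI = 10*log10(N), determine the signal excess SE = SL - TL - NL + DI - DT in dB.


Step 1: SL = 170.8 + 10*log10(3534.7) = 206.28 dB
Step 2: TL = 20*log10(12903) = 82.21 dB
Step 3: DI = 10*log10(214) = 23.3 dB
Step 4: SE = SL - TL - NL + DI - DT = 206.28 - 82.21 - 63 + 23.3 - 18 = 66.37

66.37 dB


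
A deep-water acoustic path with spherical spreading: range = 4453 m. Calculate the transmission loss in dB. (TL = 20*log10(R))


72.97 dB


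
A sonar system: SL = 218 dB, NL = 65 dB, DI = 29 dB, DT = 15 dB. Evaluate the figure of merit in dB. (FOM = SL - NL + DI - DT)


FOM = SL - NL + DI - DT = 218 - 65 + 29 - 15 = 167

167 dB


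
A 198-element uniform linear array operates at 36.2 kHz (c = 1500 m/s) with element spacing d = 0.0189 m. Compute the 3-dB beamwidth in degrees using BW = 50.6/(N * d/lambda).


Step 1: lambda = 1500/36200 = 0.04144 m
Step 2: d/lambda = 0.0189/0.04144 = 0.4561
Step 3: BW = 50.6/(N * d/lambda) = 50.6/(198 * 0.4561) = 0.56

0.56 deg


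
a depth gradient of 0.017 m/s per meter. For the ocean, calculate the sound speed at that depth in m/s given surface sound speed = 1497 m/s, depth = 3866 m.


c = 1497 + 0.017 * 3866 = 1562.722

1562.722 m/s


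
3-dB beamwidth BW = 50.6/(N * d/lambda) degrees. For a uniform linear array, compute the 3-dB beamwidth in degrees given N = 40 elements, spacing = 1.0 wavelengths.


1.27 deg


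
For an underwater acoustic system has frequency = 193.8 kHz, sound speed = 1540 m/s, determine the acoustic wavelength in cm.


lambda = c/f = 1540 / 193800 = 0.0079 m = 0.79 cm

0.79 cm


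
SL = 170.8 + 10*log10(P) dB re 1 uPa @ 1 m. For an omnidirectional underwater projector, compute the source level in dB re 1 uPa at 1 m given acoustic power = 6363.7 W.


208.84 dB


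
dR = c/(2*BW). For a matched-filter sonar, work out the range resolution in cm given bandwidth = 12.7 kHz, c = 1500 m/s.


5.91 cm


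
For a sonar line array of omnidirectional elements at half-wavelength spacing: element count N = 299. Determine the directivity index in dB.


24.76 dB


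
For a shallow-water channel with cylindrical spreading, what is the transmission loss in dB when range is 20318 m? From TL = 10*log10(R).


TL = 10*log10(20318) = 43.08

43.08 dB


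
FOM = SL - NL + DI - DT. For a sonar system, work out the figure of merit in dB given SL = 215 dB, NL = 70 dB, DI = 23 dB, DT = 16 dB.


152 dB


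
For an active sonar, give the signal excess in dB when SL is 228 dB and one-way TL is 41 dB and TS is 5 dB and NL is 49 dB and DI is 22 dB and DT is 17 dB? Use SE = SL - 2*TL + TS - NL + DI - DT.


107 dB


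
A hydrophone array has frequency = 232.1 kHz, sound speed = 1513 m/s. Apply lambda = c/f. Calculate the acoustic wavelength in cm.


0.65 cm


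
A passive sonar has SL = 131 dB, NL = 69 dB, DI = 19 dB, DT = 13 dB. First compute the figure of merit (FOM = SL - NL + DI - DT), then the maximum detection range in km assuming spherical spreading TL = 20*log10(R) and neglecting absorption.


Step 1: FOM = SL - NL + DI - DT = 131 - 69 + 19 - 13 = 68 dB
Step 2: at max range FOM = TL = 20*log10(R), so R = 10^(68/20) = 2511.89 m = 2.51 km

2.51 km


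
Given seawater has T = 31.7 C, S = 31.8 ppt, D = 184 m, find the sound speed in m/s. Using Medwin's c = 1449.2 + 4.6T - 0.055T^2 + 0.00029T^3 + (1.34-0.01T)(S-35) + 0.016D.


c = 1449.2 + 4.6*31.7 - 0.055*31.7^2 + 0.00029*31.7^3 + (1.34 - 0.01*31.7)*(31.8 - 35) + 0.016*184 = 1548.66

1548.66 m/s


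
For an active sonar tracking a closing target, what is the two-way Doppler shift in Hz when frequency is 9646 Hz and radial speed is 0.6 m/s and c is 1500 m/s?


fd = 2*f*v/c = 2 * 9646 * 0.6 / 1500 = 7.72

7.72 Hz


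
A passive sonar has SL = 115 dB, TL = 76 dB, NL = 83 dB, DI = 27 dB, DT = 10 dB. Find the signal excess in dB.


SE = SL - TL - NL + DI - DT = 115 - 76 - 83 + 27 - 10 = -27

-27 dB


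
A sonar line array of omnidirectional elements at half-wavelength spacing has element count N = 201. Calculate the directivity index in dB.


DI = 10*log10(201) = 23.03

23.03 dB


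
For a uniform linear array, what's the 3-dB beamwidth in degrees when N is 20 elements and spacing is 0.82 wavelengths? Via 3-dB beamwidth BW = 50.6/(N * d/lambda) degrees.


BW = 50.6 / (20 * 0.82) = 50.6 / 16.4 = 3.09

3.09 deg


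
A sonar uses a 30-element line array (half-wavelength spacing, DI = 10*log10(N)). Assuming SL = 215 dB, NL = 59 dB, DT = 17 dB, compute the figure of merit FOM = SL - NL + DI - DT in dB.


153.77 dB


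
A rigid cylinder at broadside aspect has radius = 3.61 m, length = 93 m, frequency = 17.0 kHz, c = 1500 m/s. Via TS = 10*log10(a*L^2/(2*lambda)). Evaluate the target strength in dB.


52.48 dB


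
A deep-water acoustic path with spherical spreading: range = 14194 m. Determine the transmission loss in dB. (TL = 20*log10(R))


TL = 20*log10(14194) = 83.04

83.04 dB


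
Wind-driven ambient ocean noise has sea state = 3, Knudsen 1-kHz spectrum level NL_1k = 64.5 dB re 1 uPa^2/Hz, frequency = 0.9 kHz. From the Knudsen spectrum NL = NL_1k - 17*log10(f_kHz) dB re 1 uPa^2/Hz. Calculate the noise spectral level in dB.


NL = NL_1k - 17*log10(f_kHz) = 64.5 - 17*log10(0.9) = 64.5 - (-0.78) = 65.28

65.28 dB


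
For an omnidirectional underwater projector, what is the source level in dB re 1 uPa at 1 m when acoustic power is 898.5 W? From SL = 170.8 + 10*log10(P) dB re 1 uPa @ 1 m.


SL = 170.8 + 10*log10(898.5) = 170.8 + 29.54 = 200.34

200.34 dB


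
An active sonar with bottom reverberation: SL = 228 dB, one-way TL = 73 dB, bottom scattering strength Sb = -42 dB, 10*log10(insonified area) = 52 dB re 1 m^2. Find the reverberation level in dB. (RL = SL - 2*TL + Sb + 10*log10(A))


RL = SL - 2*TL + Sb + 10*log10(A) = 228 - 2*73 + (-42) + 52 = 92

92 dB


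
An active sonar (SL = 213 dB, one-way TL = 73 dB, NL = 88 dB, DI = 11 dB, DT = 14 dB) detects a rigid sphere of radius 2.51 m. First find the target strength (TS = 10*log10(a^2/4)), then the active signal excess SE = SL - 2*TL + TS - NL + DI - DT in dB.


Step 1: TS = 10*log10(2.51^2/4) = 1.97 dB
Step 2: SE = SL - 2*TL + TS - NL + DI - DT = 213 - 2*73 + (1.97) - 88 + 11 - 14 = -22.03

-22.03 dB


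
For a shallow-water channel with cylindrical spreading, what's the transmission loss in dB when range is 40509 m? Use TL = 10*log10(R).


TL = 10*log10(40509) = 46.08

46.08 dB


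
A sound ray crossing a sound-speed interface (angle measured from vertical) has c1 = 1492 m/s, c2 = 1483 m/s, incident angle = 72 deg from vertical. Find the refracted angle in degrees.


sin(theta2) = (c2/c1)*sin(theta1) = (1483/1492)*sin(72 deg) = 0.94532
theta2 = arcsin(0.94532) = 70.97

70.97 deg


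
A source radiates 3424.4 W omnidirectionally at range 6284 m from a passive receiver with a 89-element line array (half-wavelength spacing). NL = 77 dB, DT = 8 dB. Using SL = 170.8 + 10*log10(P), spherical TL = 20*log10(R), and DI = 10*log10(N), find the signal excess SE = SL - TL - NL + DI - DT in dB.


64.68 dB


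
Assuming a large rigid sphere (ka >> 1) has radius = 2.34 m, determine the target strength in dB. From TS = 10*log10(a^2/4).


1.36 dB


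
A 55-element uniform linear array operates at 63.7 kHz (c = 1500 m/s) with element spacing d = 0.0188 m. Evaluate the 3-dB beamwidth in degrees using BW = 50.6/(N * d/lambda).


Step 1: lambda = 1500/63700 = 0.02355 m
Step 2: d/lambda = 0.0188/0.02355 = 0.7983
Step 3: BW = 50.6/(N * d/lambda) = 50.6/(55 * 0.7983) = 1.15

1.15 deg


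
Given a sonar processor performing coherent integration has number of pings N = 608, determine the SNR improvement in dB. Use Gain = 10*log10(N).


Gain = 10*log10(608) = 27.84

27.84 dB


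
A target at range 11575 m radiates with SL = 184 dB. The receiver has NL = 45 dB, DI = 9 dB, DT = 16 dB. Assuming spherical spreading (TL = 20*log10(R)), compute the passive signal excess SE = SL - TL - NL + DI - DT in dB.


50.73 dB


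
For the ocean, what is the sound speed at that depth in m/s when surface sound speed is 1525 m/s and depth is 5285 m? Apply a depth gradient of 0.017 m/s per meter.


c = 1525 + 0.017 * 5285 = 1614.845

1614.845 m/s


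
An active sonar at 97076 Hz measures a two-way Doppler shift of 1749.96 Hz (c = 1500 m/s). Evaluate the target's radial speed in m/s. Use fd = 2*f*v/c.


From fd = 2*f*v/c, v = c*fd/(2*f) = 1500 * 1749.96 / (2*97076) = 13.52

13.52 m/s


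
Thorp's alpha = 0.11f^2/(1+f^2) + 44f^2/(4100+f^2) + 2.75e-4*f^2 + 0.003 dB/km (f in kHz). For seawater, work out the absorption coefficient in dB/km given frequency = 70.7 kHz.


f^2 = 4998.49
alpha = 0.11*4998.49/(1+4998.49) + 44*4998.49/(4100+4998.49) + 2.75e-4*4998.49 + 0.003 = 25.66

25.66 dB/km


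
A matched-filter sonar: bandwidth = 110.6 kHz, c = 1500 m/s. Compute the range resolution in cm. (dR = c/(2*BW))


dR = c/(2*BW) = 1500 / (2 * 110.6e3) = 0.0068 m = 0.68 cm

0.68 cm


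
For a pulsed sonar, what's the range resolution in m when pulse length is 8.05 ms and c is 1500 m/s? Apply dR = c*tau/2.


dR = c*tau/2 = 1500 * 8.05e-3 / 2 = 6.0375

6.0375 m


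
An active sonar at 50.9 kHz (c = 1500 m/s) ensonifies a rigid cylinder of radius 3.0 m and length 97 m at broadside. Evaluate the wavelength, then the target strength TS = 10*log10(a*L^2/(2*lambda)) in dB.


Step 1: lambda = c/f = 1500/50900 = 0.02947 m
Step 2: TS = 10*log10(a*L^2/(2*lambda)) = 10*log10(3.0*97^2/(2*0.02947)) = 56.8

56.8 dB


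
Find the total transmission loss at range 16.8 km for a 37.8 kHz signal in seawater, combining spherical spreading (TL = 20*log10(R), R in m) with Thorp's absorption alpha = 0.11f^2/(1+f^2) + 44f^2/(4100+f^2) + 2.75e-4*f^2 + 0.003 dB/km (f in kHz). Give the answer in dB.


Step 1 (Thorp): alpha = 0.11*1428.84/(1+1428.84) + 44*1428.84/(4100+1428.84) + 2.75e-4*1428.84 + 0.003 = 11.8769 dB/km
Step 2: TL_spread = 20*log10(16800) = 84.51 dB
Step 3: TL_abs = alpha*R = 11.8769 * 16.8 = 199.53 dB
Step 4: TL_total = 84.51 + 199.53 = 284.04

284.04 dB


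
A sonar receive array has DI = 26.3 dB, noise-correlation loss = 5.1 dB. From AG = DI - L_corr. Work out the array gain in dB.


AG = DI - L_corr = 26.3 - 5.1 = 21.2

21.2 dB


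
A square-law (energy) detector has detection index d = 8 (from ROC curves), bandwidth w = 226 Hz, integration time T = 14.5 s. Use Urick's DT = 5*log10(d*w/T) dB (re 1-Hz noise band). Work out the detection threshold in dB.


DT = 5*log10(d*w/T) = 5*log10(8 * 226 / 14.5) = 5*log10(124.69) = 10.48

10.48 dB


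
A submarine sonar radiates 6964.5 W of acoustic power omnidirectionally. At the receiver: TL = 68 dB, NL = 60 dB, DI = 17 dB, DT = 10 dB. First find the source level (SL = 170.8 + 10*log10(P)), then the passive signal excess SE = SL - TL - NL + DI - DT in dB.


Step 1: SL = 170.8 + 10*log10(6964.5) = 209.23 dB
Step 2: SE = SL - TL - NL + DI - DT = 209.23 - 68 - 60 + 17 - 10 = 88.23

88.23 dB


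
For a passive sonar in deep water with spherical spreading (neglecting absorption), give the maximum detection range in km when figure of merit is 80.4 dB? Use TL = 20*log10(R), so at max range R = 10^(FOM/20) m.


At max range FOM = TL, so 20*log10(R) = 80.4
R = 10^(80.4/20) = 10471.29 m = 10.47 km

10.47 km


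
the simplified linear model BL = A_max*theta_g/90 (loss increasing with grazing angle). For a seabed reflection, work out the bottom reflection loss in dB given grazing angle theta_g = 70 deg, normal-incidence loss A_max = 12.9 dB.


BL = A_max * theta_g / 90 = 12.9 * 70 / 90 = 10.03

10.03 dB


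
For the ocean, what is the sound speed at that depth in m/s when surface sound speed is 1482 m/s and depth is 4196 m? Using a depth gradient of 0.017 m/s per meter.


c = 1482 + 0.017 * 4196 = 1553.332

1553.332 m/s


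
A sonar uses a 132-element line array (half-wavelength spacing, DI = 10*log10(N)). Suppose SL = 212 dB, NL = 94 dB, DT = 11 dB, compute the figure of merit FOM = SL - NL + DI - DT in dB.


128.21 dB


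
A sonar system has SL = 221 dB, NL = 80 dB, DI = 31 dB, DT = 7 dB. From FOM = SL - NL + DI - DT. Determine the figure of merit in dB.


FOM = SL - NL + DI - DT = 221 - 80 + 31 - 7 = 165

165 dB


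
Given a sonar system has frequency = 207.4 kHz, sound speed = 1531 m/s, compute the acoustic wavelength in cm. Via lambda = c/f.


0.74 cm


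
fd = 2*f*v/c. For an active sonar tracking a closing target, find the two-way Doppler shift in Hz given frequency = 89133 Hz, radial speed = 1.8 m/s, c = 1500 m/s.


213.92 Hz


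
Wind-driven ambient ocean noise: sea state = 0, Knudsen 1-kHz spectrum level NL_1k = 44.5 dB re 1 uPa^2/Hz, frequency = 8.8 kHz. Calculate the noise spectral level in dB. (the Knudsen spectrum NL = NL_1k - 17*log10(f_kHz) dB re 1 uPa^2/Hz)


28.44 dB


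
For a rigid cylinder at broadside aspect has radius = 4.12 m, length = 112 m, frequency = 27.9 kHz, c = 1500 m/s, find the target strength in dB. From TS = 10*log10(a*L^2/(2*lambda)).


lambda = 1500/27900 = 0.05376 m
TS = 10*log10(4.12*112^2/(2*0.05376)) = 56.82

56.82 dB


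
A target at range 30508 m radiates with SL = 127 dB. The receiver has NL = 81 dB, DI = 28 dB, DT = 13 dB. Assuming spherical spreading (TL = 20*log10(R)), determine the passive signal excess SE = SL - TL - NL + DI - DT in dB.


-28.69 dB


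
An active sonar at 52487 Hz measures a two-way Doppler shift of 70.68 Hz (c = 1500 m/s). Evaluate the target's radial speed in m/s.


1.01 m/s


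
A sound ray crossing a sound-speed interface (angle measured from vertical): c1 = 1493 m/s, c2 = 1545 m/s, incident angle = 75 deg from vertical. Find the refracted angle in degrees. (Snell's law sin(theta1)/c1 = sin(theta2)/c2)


sin(theta2) = (c2/c1)*sin(theta1) = (1545/1493)*sin(75 deg) = 0.99957
theta2 = arcsin(0.99957) = 88.32

88.32 deg


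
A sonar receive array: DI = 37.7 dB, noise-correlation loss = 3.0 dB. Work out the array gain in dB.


AG = DI - L_corr = 37.7 - 3.0 = 34.7

34.7 dB


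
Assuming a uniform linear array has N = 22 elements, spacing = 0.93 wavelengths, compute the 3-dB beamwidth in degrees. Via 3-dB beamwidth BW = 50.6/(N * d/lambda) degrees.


2.47 deg


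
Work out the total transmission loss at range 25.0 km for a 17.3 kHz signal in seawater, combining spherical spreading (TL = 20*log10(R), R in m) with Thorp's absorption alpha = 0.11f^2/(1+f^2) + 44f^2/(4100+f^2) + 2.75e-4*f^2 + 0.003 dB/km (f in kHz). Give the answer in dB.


Step 1 (Thorp): alpha = 0.11*299.29/(1+299.29) + 44*299.29/(4100+299.29) + 2.75e-4*299.29 + 0.003 = 3.1883 dB/km
Step 2: TL_spread = 20*log10(25000) = 87.96 dB
Step 3: TL_abs = alpha*R = 3.1883 * 25.0 = 79.71 dB
Step 4: TL_total = 87.96 + 79.71 = 167.67

167.67 dB


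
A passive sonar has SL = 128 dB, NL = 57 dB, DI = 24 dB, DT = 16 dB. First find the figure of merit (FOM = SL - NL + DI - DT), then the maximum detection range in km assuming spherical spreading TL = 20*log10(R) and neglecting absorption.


Step 1: FOM = SL - NL + DI - DT = 128 - 57 + 24 - 16 = 79 dB
Step 2: at max range FOM = TL = 20*log10(R), so R = 10^(79/20) = 8912.51 m = 8.91 km

8.91 km


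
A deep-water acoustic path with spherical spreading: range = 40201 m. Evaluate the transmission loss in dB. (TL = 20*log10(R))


TL = 20*log10(40201) = 92.08

92.08 dB


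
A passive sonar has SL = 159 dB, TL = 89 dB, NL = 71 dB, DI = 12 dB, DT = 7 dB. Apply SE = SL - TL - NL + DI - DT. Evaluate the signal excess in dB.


SE = SL - TL - NL + DI - DT = 159 - 89 - 71 + 12 - 7 = 4

4 dB


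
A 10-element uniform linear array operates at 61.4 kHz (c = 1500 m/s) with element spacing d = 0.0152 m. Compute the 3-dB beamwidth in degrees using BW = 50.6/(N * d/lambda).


8.13 deg


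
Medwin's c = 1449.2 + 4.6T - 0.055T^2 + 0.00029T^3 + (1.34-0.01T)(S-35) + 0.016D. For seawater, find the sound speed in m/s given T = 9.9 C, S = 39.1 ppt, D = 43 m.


1495.41 m/s


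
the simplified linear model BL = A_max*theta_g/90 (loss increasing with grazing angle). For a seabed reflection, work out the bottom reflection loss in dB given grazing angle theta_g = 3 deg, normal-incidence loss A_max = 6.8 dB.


BL = A_max * theta_g / 90 = 6.8 * 3 / 90 = 0.23

0.23 dB


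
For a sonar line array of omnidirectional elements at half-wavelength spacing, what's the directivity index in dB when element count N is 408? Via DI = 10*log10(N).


DI = 10*log10(408) = 26.11

26.11 dB


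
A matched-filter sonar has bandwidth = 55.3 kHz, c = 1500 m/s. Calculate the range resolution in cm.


dR = c/(2*BW) = 1500 / (2 * 55.3e3) = 0.0136 m = 1.36 cm

1.36 cm


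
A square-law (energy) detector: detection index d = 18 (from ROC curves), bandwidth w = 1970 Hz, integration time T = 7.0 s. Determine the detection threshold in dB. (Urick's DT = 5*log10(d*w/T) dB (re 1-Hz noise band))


18.52 dB


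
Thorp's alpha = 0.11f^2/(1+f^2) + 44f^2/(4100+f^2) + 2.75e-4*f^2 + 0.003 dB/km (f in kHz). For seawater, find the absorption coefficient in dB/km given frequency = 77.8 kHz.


f^2 = 6052.84
alpha = 0.11*6052.84/(1+6052.84) + 44*6052.84/(4100+6052.84) + 2.75e-4*6052.84 + 0.003 = 28.009

28.009 dB/km


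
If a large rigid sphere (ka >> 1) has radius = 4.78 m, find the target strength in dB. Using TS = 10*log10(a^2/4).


7.57 dB


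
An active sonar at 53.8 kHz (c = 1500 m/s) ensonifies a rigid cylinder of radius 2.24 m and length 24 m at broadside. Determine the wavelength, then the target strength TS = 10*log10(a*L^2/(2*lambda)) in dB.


Step 1: lambda = c/f = 1500/53800 = 0.02788 m
Step 2: TS = 10*log10(a*L^2/(2*lambda)) = 10*log10(2.24*24^2/(2*0.02788)) = 43.64

43.64 dB


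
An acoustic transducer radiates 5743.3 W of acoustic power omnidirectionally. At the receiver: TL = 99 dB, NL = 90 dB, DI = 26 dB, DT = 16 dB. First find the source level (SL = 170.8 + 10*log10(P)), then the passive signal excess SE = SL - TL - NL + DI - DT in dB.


Step 1: SL = 170.8 + 10*log10(5743.3) = 208.39 dB
Step 2: SE = SL - TL - NL + DI - DT = 208.39 - 99 - 90 + 26 - 16 = 29.39

29.39 dB


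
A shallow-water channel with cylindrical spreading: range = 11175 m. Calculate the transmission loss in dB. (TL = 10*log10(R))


40.48 dB


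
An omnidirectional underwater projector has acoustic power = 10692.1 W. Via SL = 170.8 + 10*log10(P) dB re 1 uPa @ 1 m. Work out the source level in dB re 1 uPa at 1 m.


SL = 170.8 + 10*log10(10692.1) = 170.8 + 40.29 = 211.09

211.09 dB


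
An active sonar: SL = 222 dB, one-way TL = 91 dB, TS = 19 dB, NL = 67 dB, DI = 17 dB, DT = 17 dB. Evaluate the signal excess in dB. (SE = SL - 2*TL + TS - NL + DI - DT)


-8 dB


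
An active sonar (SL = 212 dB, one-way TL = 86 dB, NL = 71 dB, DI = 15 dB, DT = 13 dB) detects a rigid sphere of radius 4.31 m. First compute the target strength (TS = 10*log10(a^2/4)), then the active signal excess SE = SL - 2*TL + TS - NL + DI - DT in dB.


Step 1: TS = 10*log10(4.31^2/4) = 6.67 dB
Step 2: SE = SL - 2*TL + TS - NL + DI - DT = 212 - 2*86 + (6.67) - 71 + 15 - 13 = -22.33

-22.33 dB


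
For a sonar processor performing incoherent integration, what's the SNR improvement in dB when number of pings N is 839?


Gain = 5*log10(839) = 14.62

14.62 dB


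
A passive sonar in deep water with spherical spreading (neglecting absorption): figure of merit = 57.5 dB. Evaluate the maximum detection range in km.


At max range FOM = TL, so 20*log10(R) = 57.5
R = 10^(57.5/20) = 749.89 m = 0.75 km

0.75 km


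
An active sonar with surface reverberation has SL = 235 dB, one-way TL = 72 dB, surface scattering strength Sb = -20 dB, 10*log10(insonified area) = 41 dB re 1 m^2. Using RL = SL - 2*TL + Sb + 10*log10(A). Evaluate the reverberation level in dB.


112 dB


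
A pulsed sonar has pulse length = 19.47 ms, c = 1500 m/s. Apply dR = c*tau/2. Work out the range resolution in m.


14.6025 m


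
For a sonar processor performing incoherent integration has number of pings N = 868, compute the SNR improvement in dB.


14.69 dB


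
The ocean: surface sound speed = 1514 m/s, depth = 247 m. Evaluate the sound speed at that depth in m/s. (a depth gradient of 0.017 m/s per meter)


c = 1514 + 0.017 * 247 = 1518.199

1518.199 m/s


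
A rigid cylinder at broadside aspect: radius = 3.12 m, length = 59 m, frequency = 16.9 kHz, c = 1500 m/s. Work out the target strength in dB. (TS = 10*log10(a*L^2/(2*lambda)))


47.87 dB


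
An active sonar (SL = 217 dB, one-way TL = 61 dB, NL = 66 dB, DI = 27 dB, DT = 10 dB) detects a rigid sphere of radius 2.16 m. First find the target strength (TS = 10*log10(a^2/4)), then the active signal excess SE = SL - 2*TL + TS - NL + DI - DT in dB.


Step 1: TS = 10*log10(2.16^2/4) = 0.67 dB
Step 2: SE = SL - 2*TL + TS - NL + DI - DT = 217 - 2*61 + (0.67) - 66 + 27 - 10 = 46.67

46.67 dB


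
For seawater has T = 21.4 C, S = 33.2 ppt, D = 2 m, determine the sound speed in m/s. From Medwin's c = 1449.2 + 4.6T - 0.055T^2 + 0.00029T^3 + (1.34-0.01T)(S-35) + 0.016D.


c = 1449.2 + 4.6*21.4 - 0.055*21.4^2 + 0.00029*21.4^3 + (1.34 - 0.01*21.4)*(33.2 - 35) + 0.016*2 = 1523.3

1523.3 m/s


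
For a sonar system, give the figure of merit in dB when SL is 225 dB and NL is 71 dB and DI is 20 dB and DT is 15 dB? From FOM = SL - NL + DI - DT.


159 dB


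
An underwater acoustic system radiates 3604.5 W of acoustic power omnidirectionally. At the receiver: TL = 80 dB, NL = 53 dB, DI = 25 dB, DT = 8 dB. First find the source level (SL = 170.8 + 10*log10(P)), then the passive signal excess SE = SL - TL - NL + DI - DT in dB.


Step 1: SL = 170.8 + 10*log10(3604.5) = 206.37 dB
Step 2: SE = SL - TL - NL + DI - DT = 206.37 - 80 - 53 + 25 - 8 = 90.37

90.37 dB


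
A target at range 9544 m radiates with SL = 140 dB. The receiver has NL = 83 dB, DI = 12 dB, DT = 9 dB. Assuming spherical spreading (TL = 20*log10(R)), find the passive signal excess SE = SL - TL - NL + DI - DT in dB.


-19.59 dB


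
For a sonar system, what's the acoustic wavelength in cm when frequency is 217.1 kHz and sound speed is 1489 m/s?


0.69 cm


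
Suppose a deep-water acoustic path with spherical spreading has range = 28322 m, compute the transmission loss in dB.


TL = 20*log10(28322) = 89.04

89.04 dB


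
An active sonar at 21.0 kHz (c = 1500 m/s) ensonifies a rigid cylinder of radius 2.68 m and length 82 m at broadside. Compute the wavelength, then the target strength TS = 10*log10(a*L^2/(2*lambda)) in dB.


Step 1: lambda = c/f = 1500/21000 = 0.07143 m
Step 2: TS = 10*log10(a*L^2/(2*lambda)) = 10*log10(2.68*82^2/(2*0.07143)) = 51.01

51.01 dB


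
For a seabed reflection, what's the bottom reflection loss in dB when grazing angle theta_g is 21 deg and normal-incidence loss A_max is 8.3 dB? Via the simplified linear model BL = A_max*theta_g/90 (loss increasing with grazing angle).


BL = A_max * theta_g / 90 = 8.3 * 21 / 90 = 1.94

1.94 dB


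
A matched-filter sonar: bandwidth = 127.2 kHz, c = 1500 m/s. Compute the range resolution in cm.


dR = c/(2*BW) = 1500 / (2 * 127.2e3) = 0.0059 m = 0.59 cm

0.59 cm


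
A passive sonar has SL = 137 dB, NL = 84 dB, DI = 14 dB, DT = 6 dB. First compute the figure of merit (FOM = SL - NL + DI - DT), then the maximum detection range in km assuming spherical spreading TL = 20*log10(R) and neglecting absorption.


Step 1: FOM = SL - NL + DI - DT = 137 - 84 + 14 - 6 = 61 dB
Step 2: at max range FOM = TL = 20*log10(R), so R = 10^(61/20) = 1122.02 m = 1.12 km

1.12 km


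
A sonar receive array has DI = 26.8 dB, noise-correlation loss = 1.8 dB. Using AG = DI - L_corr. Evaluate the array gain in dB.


AG = DI - L_corr = 26.8 - 1.8 = 25.0

25.0 dB


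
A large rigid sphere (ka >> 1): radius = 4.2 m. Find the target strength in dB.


6.44 dB


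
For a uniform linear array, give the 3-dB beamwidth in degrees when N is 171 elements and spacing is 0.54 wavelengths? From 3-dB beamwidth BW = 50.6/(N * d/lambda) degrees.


0.55 deg


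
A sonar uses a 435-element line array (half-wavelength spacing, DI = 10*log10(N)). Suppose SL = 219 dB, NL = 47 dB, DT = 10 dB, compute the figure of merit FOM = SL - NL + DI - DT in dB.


188.38 dB


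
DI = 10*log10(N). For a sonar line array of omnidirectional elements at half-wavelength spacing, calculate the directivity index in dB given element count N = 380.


DI = 10*log10(380) = 25.8

25.8 dB


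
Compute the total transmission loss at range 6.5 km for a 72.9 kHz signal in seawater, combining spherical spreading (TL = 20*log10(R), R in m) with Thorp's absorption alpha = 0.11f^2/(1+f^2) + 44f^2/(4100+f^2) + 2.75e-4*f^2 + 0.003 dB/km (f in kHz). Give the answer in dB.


Step 1 (Thorp): alpha = 0.11*5314.41/(1+5314.41) + 44*5314.41/(4100+5314.41) + 2.75e-4*5314.41 + 0.003 = 26.4123 dB/km
Step 2: TL_spread = 20*log10(6500) = 76.26 dB
Step 3: TL_abs = alpha*R = 26.4123 * 6.5 = 171.68 dB
Step 4: TL_total = 76.26 + 171.68 = 247.94

247.94 dB


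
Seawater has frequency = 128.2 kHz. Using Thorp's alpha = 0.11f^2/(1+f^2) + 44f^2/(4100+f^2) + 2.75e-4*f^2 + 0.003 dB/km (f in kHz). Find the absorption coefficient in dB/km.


f^2 = 16435.24
alpha = 0.11*16435.24/(1+16435.24) + 44*16435.24/(4100+16435.24) + 2.75e-4*16435.24 + 0.003 = 39.848

39.848 dB/km


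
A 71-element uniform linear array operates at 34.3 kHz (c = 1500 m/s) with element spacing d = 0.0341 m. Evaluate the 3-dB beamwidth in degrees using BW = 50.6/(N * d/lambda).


0.91 deg


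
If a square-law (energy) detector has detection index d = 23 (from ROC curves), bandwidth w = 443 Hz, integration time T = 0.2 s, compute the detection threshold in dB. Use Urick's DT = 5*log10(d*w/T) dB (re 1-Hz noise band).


DT = 5*log10(d*w/T) = 5*log10(23 * 443 / 0.2) = 5*log10(50945.0) = 23.54

23.54 dB


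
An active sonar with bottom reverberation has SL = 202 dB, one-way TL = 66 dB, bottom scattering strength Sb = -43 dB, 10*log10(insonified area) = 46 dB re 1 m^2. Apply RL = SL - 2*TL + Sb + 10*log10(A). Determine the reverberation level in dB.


RL = SL - 2*TL + Sb + 10*log10(A) = 202 - 2*66 + (-43) + 46 = 73

73 dB


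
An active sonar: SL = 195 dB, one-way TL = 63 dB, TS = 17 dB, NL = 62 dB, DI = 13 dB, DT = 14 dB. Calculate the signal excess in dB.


23 dB


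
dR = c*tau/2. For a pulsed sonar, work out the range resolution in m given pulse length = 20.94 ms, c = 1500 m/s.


dR = c*tau/2 = 1500 * 20.94e-3 / 2 = 15.705

15.705 m


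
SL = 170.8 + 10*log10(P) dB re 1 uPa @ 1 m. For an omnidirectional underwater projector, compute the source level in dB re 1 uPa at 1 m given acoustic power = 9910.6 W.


SL = 170.8 + 10*log10(9910.6) = 170.8 + 39.96 = 210.76

210.76 dB


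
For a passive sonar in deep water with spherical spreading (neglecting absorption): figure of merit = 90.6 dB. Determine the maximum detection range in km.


At max range FOM = TL, so 20*log10(R) = 90.6
R = 10^(90.6/20) = 33884.42 m = 33.88 km

33.88 km


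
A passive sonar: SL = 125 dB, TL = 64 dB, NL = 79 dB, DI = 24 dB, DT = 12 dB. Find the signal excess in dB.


SE = SL - TL - NL + DI - DT = 125 - 64 - 79 + 24 - 12 = -6

-6 dB


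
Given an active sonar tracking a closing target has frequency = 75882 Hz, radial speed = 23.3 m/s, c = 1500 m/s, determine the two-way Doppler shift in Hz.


fd = 2*f*v/c = 2 * 75882 * 23.3 / 1500 = 2357.4

2357.4 Hz


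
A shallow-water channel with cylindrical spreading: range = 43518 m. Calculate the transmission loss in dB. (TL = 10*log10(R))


46.39 dB


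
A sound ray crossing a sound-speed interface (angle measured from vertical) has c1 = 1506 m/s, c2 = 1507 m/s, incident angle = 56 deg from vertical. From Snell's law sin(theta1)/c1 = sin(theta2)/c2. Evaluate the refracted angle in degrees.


sin(theta2) = (c2/c1)*sin(theta1) = (1507/1506)*sin(56 deg) = 0.82959
theta2 = arcsin(0.82959) = 56.06

56.06 deg


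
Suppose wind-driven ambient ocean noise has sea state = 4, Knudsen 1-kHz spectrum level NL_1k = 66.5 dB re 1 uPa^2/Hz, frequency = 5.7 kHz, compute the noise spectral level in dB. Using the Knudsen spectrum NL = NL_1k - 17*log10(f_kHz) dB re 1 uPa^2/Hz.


NL = NL_1k - 17*log10(f_kHz) = 66.5 - 17*log10(5.7) = 66.5 - (12.85) = 53.65

53.65 dB


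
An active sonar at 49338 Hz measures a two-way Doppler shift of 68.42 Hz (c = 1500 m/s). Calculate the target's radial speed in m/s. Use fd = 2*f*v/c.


From fd = 2*f*v/c, v = c*fd/(2*f) = 1500 * 68.42 / (2*49338) = 1.04

1.04 m/s


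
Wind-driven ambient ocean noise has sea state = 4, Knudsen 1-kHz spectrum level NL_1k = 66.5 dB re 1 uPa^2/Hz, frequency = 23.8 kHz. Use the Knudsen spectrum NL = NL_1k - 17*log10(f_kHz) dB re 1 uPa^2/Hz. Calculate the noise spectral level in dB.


NL = NL_1k - 17*log10(f_kHz) = 66.5 - 17*log10(23.8) = 66.5 - (23.4) = 43.1

43.1 dB


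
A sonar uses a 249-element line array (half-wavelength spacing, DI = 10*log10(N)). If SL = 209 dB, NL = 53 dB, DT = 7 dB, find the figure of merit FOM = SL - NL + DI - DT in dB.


Step 1: DI = 10*log10(249) = 23.96 dB
Step 2: FOM = SL - NL + DI - DT = 209 - 53 + 23.96 - 7 = 172.96

172.96 dB


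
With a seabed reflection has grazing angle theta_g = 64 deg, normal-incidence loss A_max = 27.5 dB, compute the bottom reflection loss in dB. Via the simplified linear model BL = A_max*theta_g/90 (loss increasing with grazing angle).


BL = A_max * theta_g / 90 = 27.5 * 64 / 90 = 19.56

19.56 dB


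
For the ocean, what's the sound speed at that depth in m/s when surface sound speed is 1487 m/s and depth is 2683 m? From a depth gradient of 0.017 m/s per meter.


c = 1487 + 0.017 * 2683 = 1532.611

1532.611 m/s


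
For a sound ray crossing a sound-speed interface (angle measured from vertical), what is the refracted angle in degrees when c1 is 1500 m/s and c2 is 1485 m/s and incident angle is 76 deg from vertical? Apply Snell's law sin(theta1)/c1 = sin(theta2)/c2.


73.86 deg


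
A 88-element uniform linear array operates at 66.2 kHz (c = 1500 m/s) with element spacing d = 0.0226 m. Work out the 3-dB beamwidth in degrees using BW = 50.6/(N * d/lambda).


Step 1: lambda = 1500/66200 = 0.02266 m
Step 2: d/lambda = 0.0226/0.02266 = 0.9974
Step 3: BW = 50.6/(N * d/lambda) = 50.6/(88 * 0.9974) = 0.58

0.58 deg


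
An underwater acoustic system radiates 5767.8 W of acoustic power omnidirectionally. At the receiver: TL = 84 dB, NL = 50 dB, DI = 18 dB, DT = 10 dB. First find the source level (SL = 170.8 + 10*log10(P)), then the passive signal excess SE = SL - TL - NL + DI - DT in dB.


Step 1: SL = 170.8 + 10*log10(5767.8) = 208.41 dB
Step 2: SE = SL - TL - NL + DI - DT = 208.41 - 84 - 50 + 18 - 10 = 82.41

82.41 dB


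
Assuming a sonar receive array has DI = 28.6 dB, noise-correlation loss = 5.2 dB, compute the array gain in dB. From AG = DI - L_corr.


23.4 dB


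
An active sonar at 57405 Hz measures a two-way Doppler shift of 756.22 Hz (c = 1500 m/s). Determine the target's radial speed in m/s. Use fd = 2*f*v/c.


9.88 m/s
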